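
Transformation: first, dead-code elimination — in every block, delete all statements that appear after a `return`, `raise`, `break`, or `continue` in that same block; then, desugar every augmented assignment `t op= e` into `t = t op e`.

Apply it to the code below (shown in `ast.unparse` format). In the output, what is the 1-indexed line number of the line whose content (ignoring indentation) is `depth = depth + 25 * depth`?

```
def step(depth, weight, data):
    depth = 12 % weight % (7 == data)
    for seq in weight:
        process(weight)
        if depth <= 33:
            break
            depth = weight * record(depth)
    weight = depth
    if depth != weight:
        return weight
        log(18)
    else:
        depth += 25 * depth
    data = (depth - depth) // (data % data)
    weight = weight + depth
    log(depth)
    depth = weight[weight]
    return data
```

11

Transformed code:
def step(depth, weight, data):
    depth = 12 % weight % (7 == data)
    for seq in weight:
        process(weight)
        if depth <= 33:
            break
    weight = depth
    if depth != weight:
        return weight
    else:
        depth = depth + 25 * depth
    data = (depth - depth) // (data % data)
    weight = weight + depth
    log(depth)
    depth = weight[weight]
    return data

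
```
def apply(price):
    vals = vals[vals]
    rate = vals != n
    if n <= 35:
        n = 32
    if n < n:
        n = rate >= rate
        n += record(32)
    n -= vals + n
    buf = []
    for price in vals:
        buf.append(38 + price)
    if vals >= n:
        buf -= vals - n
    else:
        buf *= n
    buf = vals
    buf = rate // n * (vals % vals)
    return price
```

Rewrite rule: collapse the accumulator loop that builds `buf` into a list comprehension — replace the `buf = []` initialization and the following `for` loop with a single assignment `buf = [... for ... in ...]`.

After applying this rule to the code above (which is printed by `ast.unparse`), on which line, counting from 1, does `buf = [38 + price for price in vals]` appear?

Transformed code:
def apply(price):
    vals = vals[vals]
    rate = vals != n
    if n <= 35:
        n = 32
    if n < n:
        n = rate >= rate
        n += record(32)
    n -= vals + n
    buf = [38 + price for price in vals]
    if vals >= n:
        buf -= vals - n
    else:
        buf *= n
    buf = vals
    buf = rate // n * (vals % vals)
    return price

10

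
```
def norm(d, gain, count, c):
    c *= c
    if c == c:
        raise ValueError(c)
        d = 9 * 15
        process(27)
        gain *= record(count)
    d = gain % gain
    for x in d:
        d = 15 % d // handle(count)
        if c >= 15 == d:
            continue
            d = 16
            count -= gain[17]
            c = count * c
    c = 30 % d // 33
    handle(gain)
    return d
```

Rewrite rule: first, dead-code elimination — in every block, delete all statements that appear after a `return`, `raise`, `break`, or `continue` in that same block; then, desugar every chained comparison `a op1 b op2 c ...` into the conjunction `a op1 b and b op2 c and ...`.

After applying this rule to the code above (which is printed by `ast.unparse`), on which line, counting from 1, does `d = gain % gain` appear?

Transformed code:
def norm(d, gain, count, c):
    c *= c
    if c == c:
        raise ValueError(c)
    d = gain % gain
    for x in d:
        d = 15 % d // handle(count)
        if c >= 15 and 15 == d:
            continue
    c = 30 % d // 33
    handle(gain)
    return d

5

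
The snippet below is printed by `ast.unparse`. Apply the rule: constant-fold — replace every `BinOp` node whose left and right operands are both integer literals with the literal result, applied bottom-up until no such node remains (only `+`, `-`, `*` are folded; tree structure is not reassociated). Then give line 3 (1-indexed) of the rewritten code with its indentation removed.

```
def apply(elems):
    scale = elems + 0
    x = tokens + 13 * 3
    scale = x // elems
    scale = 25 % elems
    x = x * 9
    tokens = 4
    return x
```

x = tokens + 39

Transformed code:
def apply(elems):
    scale = elems + 0
    x = tokens + 39
    scale = x // elems
    scale = 25 % elems
    x = x * 9
    tokens = 4
    return x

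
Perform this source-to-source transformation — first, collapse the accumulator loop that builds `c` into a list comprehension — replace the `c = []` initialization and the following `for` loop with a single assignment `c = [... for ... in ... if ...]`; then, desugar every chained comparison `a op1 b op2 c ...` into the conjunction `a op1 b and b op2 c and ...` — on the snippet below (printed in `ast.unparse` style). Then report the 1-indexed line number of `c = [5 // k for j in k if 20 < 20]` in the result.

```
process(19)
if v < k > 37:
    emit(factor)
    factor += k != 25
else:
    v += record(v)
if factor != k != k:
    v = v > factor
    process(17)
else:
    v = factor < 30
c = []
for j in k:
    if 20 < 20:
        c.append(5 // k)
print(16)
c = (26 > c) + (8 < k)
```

12

Transformed code:
process(19)
if v < k and k > 37:
    emit(factor)
    factor += k != 25
else:
    v += record(v)
if factor != k and k != k:
    v = v > factor
    process(17)
else:
    v = factor < 30
c = [5 // k for j in k if 20 < 20]
print(16)
c = (26 > c) + (8 < k)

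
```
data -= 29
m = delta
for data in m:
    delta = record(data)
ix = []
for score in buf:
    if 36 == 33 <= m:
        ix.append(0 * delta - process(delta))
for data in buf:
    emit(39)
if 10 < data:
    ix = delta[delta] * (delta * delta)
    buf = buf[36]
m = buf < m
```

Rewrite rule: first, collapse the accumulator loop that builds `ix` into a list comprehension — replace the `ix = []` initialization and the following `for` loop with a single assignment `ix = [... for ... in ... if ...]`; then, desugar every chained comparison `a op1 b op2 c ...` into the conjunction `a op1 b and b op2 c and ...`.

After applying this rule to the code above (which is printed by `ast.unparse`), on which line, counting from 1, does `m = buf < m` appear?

Transformed code:
data -= 29
m = delta
for data in m:
    delta = record(data)
ix = [0 * delta - process(delta) for score in buf if 36 == 33 and 33 <= m]
for data in buf:
    emit(39)
if 10 < data:
    ix = delta[delta] * (delta * delta)
    buf = buf[36]
m = buf < m

11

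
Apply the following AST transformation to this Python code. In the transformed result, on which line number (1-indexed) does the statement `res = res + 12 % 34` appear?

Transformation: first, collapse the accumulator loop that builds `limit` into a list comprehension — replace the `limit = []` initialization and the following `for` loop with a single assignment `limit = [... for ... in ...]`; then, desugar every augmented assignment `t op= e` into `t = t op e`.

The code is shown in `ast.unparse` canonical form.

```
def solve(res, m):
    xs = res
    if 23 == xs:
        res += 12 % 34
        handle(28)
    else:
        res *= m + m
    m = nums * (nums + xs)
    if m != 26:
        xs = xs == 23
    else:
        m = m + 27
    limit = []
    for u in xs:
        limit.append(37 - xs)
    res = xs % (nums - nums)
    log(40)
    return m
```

4

Transformed code:
def solve(res, m):
    xs = res
    if 23 == xs:
        res = res + 12 % 34
        handle(28)
    else:
        res = res * (m + m)
    m = nums * (nums + xs)
    if m != 26:
        xs = xs == 23
    else:
        m = m + 27
    limit = [37 - xs for u in xs]
    res = xs % (nums - nums)
    log(40)
    return m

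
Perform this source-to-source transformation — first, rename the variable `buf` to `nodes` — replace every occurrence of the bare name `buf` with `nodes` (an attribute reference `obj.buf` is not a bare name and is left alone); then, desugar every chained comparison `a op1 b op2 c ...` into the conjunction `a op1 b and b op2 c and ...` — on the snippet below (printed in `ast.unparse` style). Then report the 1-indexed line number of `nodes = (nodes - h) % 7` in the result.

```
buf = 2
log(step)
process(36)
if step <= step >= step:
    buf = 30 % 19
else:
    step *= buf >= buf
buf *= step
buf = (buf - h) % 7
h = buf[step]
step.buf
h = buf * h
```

Transformed code:
nodes = 2
log(step)
process(36)
if step <= step and step >= step:
    nodes = 30 % 19
else:
    step *= nodes >= nodes
nodes *= step
nodes = (nodes - h) % 7
h = nodes[step]
step.buf
h = nodes * h

9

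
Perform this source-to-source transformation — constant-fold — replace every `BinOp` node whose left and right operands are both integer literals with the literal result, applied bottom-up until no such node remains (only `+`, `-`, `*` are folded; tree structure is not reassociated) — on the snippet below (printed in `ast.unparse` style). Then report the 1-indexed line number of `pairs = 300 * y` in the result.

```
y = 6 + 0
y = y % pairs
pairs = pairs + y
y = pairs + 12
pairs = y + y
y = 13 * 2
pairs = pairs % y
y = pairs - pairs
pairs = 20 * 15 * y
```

Transformed code:
y = 6
y = y % pairs
pairs = pairs + y
y = pairs + 12
pairs = y + y
y = 26
pairs = pairs % y
y = pairs - pairs
pairs = 300 * y

9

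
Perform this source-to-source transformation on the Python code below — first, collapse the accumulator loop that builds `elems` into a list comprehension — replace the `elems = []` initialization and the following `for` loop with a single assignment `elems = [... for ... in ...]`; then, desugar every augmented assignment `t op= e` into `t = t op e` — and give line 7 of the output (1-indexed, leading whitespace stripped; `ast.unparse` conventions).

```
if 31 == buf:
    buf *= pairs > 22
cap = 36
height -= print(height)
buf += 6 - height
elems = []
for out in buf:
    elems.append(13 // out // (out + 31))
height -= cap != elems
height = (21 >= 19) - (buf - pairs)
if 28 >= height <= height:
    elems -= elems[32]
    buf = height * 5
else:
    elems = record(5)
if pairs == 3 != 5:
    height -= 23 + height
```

Transformed code:
if 31 == buf:
    buf = buf * (pairs > 22)
cap = 36
height = height - print(height)
buf = buf + (6 - height)
elems = [13 // out // (out + 31) for out in buf]
height = height - (cap != elems)
height = (21 >= 19) - (buf - pairs)
if 28 >= height <= height:
    elems = elems - elems[32]
    buf = height * 5
else:
    elems = record(5)
if pairs == 3 != 5:
    height = height - (23 + height)

height = height - (cap != elems)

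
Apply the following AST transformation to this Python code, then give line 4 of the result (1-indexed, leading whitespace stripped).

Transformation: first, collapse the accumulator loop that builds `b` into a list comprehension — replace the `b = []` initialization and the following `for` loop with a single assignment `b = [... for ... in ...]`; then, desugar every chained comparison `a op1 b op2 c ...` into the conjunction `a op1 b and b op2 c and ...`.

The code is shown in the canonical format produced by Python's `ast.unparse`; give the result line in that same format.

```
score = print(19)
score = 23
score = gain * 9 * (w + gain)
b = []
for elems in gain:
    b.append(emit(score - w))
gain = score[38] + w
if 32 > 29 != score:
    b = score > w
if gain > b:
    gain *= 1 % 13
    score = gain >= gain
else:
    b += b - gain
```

b = [emit(score - w) for elems in gain]

Transformed code:
score = print(19)
score = 23
score = gain * 9 * (w + gain)
b = [emit(score - w) for elems in gain]
gain = score[38] + w
if 32 > 29 and 29 != score:
    b = score > w
if gain > b:
    gain *= 1 % 13
    score = gain >= gain
else:
    b += b - gain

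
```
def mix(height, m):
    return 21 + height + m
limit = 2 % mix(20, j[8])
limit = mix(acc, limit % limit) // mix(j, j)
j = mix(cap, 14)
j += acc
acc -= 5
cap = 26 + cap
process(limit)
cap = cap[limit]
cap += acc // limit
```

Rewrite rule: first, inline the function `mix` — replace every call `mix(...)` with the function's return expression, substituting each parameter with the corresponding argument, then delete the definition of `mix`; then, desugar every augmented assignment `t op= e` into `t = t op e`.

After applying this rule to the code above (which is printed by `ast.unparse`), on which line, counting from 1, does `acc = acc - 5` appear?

5

Transformed code:
limit = 2 % (21 + 20 + j[8])
limit = (21 + acc + limit % limit) // (21 + j + j)
j = 21 + cap + 14
j = j + acc
acc = acc - 5
cap = 26 + cap
process(limit)
cap = cap[limit]
cap = cap + acc // limit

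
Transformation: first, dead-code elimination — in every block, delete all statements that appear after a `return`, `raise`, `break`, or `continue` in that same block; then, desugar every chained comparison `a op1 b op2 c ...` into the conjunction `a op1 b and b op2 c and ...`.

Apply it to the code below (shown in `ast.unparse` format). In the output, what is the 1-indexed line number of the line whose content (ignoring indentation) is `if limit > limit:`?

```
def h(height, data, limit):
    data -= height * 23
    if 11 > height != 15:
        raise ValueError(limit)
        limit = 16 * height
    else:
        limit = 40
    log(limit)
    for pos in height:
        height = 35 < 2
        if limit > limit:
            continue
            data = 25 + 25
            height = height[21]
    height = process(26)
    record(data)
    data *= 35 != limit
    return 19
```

Transformed code:
def h(height, data, limit):
    data -= height * 23
    if 11 > height and height != 15:
        raise ValueError(limit)
    else:
        limit = 40
    log(limit)
    for pos in height:
        height = 35 < 2
        if limit > limit:
            continue
    height = process(26)
    record(data)
    data *= 35 != limit
    return 19

10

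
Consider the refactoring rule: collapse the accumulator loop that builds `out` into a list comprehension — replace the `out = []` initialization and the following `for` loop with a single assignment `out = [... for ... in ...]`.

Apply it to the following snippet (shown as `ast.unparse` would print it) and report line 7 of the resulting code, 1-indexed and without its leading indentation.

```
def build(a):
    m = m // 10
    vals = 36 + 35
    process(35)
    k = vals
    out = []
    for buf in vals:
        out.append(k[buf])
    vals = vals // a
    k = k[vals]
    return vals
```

Transformed code:
def build(a):
    m = m // 10
    vals = 36 + 35
    process(35)
    k = vals
    out = [k[buf] for buf in vals]
    vals = vals // a
    k = k[vals]
    return vals

vals = vals // a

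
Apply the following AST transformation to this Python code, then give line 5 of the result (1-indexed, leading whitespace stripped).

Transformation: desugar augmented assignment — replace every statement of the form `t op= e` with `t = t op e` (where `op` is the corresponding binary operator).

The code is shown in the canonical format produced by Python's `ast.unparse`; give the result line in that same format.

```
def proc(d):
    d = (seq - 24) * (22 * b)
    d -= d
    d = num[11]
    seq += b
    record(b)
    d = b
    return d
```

Transformed code:
def proc(d):
    d = (seq - 24) * (22 * b)
    d = d - d
    d = num[11]
    seq = seq + b
    record(b)
    d = b
    return d

seq = seq + b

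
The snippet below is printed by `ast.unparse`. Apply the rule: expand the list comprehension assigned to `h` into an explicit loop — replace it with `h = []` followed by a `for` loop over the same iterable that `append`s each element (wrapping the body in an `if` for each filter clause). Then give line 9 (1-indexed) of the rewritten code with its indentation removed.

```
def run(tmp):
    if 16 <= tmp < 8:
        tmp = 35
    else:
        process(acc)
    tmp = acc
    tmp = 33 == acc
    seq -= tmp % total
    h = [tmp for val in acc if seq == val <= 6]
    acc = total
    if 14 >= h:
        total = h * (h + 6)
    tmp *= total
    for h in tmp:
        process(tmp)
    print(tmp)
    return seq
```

Transformed code:
def run(tmp):
    if 16 <= tmp < 8:
        tmp = 35
    else:
        process(acc)
    tmp = acc
    tmp = 33 == acc
    seq -= tmp % total
    h = []
    for val in acc:
        if seq == val <= 6:
            h.append(tmp)
    acc = total
    if 14 >= h:
        total = h * (h + 6)
    tmp *= total
    for h in tmp:
        process(tmp)
    print(tmp)
    return seq

h = []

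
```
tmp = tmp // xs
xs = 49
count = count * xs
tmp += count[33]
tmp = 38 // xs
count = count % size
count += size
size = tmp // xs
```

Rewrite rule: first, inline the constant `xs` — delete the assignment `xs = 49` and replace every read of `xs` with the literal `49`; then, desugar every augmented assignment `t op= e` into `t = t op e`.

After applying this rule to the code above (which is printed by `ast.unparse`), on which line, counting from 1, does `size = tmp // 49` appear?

7

Transformed code:
tmp = tmp // 49
count = count * 49
tmp = tmp + count[33]
tmp = 38 // 49
count = count % size
count = count + size
size = tmp // 49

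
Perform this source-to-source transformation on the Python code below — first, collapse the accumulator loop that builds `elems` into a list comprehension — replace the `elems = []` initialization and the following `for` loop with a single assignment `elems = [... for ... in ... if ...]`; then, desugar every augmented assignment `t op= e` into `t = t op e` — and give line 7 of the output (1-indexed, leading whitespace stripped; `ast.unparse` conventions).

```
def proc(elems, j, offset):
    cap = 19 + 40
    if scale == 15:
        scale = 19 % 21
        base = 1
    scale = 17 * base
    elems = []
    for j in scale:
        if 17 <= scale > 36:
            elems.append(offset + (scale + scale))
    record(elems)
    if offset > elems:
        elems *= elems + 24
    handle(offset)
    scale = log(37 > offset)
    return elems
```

elems = [offset + (scale + scale) for j in scale if 17 <= scale > 36]

Transformed code:
def proc(elems, j, offset):
    cap = 19 + 40
    if scale == 15:
        scale = 19 % 21
        base = 1
    scale = 17 * base
    elems = [offset + (scale + scale) for j in scale if 17 <= scale > 36]
    record(elems)
    if offset > elems:
        elems = elems * (elems + 24)
    handle(offset)
    scale = log(37 > offset)
    return elems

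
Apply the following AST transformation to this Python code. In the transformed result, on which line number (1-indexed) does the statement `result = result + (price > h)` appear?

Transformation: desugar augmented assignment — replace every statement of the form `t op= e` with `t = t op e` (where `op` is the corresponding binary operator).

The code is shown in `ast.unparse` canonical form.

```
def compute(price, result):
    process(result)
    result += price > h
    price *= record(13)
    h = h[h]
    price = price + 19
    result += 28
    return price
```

Transformed code:
def compute(price, result):
    process(result)
    result = result + (price > h)
    price = price * record(13)
    h = h[h]
    price = price + 19
    result = result + 28
    return price

3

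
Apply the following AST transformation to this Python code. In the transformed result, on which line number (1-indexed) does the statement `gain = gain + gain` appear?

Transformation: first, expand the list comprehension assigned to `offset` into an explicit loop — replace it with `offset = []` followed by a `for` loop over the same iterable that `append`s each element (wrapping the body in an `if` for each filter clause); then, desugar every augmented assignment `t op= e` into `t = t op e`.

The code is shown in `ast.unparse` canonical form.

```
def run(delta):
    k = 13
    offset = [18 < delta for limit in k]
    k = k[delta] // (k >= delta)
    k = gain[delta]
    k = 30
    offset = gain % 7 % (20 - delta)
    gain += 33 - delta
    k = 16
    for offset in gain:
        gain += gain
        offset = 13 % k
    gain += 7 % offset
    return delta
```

13

Transformed code:
def run(delta):
    k = 13
    offset = []
    for limit in k:
        offset.append(18 < delta)
    k = k[delta] // (k >= delta)
    k = gain[delta]
    k = 30
    offset = gain % 7 % (20 - delta)
    gain = gain + (33 - delta)
    k = 16
    for offset in gain:
        gain = gain + gain
        offset = 13 % k
    gain = gain + 7 % offset
    return delta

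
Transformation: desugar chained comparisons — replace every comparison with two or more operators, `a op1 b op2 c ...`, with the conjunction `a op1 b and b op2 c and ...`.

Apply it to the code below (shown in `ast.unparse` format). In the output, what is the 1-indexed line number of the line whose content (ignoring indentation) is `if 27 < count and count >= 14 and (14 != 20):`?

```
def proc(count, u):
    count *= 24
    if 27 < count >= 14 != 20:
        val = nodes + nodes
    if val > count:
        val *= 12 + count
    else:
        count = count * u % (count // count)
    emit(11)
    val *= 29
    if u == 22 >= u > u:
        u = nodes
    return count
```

3

Transformed code:
def proc(count, u):
    count *= 24
    if 27 < count and count >= 14 and (14 != 20):
        val = nodes + nodes
    if val > count:
        val *= 12 + count
    else:
        count = count * u % (count // count)
    emit(11)
    val *= 29
    if u == 22 and 22 >= u and (u > u):
        u = nodes
    return count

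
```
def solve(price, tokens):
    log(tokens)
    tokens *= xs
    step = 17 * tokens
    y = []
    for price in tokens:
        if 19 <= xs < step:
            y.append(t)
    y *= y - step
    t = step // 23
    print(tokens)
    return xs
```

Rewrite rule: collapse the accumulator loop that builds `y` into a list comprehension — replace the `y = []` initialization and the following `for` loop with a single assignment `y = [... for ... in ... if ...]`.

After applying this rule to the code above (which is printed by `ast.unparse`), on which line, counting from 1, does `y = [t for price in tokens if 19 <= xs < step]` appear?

Transformed code:
def solve(price, tokens):
    log(tokens)
    tokens *= xs
    step = 17 * tokens
    y = [t for price in tokens if 19 <= xs < step]
    y *= y - step
    t = step // 23
    print(tokens)
    return xs

5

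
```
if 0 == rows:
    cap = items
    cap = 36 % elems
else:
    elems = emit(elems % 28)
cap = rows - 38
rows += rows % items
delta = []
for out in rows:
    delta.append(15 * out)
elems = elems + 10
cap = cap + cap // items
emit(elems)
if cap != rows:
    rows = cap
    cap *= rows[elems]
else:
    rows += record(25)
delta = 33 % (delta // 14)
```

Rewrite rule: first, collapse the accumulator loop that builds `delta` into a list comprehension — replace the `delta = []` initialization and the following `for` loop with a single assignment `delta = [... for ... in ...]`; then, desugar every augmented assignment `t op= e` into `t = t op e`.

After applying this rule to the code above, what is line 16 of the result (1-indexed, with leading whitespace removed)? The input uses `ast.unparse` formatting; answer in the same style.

Transformed code:
if 0 == rows:
    cap = items
    cap = 36 % elems
else:
    elems = emit(elems % 28)
cap = rows - 38
rows = rows + rows % items
delta = [15 * out for out in rows]
elems = elems + 10
cap = cap + cap // items
emit(elems)
if cap != rows:
    rows = cap
    cap = cap * rows[elems]
else:
    rows = rows + record(25)
delta = 33 % (delta // 14)

rows = rows + record(25)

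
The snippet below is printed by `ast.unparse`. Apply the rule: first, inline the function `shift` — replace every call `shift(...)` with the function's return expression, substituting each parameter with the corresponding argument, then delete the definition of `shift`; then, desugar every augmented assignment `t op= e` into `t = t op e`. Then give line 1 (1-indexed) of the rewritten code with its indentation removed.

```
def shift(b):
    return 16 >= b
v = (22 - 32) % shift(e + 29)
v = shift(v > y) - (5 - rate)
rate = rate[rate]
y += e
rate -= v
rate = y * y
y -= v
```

v = (22 - 32) % (16 >= e + 29)

Transformed code:
v = (22 - 32) % (16 >= e + 29)
v = (16 >= (v > y)) - (5 - rate)
rate = rate[rate]
y = y + e
rate = rate - v
rate = y * y
y = y - v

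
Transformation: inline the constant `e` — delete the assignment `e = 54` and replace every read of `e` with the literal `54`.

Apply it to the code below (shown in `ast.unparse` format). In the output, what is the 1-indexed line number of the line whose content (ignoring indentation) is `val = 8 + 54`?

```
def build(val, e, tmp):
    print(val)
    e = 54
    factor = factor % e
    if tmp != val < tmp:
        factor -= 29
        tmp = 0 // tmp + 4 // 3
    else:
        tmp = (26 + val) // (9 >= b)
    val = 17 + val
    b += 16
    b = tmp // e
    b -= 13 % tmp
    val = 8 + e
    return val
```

13

Transformed code:
def build(val, e, tmp):
    print(val)
    factor = factor % 54
    if tmp != val < tmp:
        factor -= 29
        tmp = 0 // tmp + 4 // 3
    else:
        tmp = (26 + val) // (9 >= b)
    val = 17 + val
    b += 16
    b = tmp // 54
    b -= 13 % tmp
    val = 8 + 54
    return val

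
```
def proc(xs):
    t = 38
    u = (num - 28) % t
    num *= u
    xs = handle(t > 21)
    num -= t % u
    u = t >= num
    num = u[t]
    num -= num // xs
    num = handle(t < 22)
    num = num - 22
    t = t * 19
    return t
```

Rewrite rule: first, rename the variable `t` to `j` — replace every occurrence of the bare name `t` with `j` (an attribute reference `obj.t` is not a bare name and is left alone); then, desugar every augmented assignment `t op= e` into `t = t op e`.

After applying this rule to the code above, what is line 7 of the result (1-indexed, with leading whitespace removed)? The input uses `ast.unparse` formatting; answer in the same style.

Transformed code:
def proc(xs):
    j = 38
    u = (num - 28) % j
    num = num * u
    xs = handle(j > 21)
    num = num - j % u
    u = j >= num
    num = u[j]
    num = num - num // xs
    num = handle(j < 22)
    num = num - 22
    j = j * 19
    return j

u = j >= num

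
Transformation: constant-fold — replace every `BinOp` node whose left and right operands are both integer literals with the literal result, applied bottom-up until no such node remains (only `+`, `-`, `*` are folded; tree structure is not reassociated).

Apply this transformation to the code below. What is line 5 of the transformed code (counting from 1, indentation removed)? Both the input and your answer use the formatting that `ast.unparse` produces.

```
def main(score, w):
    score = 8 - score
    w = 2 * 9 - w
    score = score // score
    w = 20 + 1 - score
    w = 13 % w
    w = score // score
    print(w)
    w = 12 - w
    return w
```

Transformed code:
def main(score, w):
    score = 8 - score
    w = 18 - w
    score = score // score
    w = 21 - score
    w = 13 % w
    w = score // score
    print(w)
    w = 12 - w
    return w

w = 21 - score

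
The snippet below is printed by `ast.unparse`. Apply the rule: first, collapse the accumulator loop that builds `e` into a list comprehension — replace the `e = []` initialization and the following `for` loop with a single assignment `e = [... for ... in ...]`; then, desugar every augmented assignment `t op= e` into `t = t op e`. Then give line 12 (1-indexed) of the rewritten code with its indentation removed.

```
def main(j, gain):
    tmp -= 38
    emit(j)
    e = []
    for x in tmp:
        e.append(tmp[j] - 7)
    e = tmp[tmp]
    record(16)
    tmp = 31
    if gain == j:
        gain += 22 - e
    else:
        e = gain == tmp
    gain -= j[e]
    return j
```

Transformed code:
def main(j, gain):
    tmp = tmp - 38
    emit(j)
    e = [tmp[j] - 7 for x in tmp]
    e = tmp[tmp]
    record(16)
    tmp = 31
    if gain == j:
        gain = gain + (22 - e)
    else:
        e = gain == tmp
    gain = gain - j[e]
    return j

gain = gain - j[e]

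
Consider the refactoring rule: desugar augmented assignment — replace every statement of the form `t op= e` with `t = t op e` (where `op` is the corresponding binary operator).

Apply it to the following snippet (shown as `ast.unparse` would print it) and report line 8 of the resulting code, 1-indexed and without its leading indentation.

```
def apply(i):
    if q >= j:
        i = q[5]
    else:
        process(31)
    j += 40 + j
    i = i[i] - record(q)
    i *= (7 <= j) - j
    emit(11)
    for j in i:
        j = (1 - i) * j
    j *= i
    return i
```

i = i * ((7 <= j) - j)

Transformed code:
def apply(i):
    if q >= j:
        i = q[5]
    else:
        process(31)
    j = j + (40 + j)
    i = i[i] - record(q)
    i = i * ((7 <= j) - j)
    emit(11)
    for j in i:
        j = (1 - i) * j
    j = j * i
    return i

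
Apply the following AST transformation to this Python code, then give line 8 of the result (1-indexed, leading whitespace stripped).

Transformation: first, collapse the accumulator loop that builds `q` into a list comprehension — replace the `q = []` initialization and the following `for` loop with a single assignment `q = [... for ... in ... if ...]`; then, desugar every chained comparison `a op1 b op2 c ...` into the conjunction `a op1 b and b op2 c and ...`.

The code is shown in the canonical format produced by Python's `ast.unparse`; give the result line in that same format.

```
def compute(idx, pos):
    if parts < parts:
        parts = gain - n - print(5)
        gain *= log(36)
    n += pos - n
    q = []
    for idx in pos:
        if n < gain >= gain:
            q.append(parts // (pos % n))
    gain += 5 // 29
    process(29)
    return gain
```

Transformed code:
def compute(idx, pos):
    if parts < parts:
        parts = gain - n - print(5)
        gain *= log(36)
    n += pos - n
    q = [parts // (pos % n) for idx in pos if n < gain and gain >= gain]
    gain += 5 // 29
    process(29)
    return gain

process(29)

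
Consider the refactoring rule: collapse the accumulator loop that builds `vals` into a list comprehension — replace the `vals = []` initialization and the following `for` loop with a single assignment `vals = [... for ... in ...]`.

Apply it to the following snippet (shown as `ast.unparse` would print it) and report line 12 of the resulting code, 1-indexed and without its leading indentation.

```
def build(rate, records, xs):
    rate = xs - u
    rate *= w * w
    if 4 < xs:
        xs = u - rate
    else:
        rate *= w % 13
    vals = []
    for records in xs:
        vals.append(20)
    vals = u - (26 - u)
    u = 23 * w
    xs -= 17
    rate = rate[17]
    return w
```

rate = rate[17]

Transformed code:
def build(rate, records, xs):
    rate = xs - u
    rate *= w * w
    if 4 < xs:
        xs = u - rate
    else:
        rate *= w % 13
    vals = [20 for records in xs]
    vals = u - (26 - u)
    u = 23 * w
    xs -= 17
    rate = rate[17]
    return w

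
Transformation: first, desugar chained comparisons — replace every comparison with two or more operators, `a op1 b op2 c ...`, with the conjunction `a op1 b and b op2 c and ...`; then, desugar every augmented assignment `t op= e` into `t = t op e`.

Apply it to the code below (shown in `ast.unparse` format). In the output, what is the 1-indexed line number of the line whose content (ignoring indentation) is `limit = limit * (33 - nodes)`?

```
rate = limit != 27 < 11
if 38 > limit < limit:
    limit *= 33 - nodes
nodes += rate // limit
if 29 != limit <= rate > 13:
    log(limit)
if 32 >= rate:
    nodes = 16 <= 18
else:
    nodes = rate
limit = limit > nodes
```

3

Transformed code:
rate = limit != 27 and 27 < 11
if 38 > limit and limit < limit:
    limit = limit * (33 - nodes)
nodes = nodes + rate // limit
if 29 != limit and limit <= rate and (rate > 13):
    log(limit)
if 32 >= rate:
    nodes = 16 <= 18
else:
    nodes = rate
limit = limit > nodes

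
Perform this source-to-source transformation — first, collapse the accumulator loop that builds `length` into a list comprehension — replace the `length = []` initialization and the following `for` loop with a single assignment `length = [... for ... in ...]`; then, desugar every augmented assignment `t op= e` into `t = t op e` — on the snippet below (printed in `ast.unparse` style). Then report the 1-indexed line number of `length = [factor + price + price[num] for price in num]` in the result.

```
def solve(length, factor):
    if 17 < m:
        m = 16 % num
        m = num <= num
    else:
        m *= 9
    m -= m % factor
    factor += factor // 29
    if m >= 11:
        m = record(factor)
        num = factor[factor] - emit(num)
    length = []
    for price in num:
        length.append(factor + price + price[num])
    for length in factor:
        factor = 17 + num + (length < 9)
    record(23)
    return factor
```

Transformed code:
def solve(length, factor):
    if 17 < m:
        m = 16 % num
        m = num <= num
    else:
        m = m * 9
    m = m - m % factor
    factor = factor + factor // 29
    if m >= 11:
        m = record(factor)
        num = factor[factor] - emit(num)
    length = [factor + price + price[num] for price in num]
    for length in factor:
        factor = 17 + num + (length < 9)
    record(23)
    return factor

12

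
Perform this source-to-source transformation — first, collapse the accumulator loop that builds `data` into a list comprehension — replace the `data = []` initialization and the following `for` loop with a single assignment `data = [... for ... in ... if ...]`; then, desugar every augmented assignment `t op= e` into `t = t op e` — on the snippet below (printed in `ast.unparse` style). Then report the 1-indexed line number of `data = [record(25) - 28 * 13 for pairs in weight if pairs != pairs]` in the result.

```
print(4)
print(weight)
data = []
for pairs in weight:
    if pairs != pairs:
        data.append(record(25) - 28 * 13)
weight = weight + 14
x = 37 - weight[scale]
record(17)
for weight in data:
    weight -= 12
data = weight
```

3

Transformed code:
print(4)
print(weight)
data = [record(25) - 28 * 13 for pairs in weight if pairs != pairs]
weight = weight + 14
x = 37 - weight[scale]
record(17)
for weight in data:
    weight = weight - 12
data = weight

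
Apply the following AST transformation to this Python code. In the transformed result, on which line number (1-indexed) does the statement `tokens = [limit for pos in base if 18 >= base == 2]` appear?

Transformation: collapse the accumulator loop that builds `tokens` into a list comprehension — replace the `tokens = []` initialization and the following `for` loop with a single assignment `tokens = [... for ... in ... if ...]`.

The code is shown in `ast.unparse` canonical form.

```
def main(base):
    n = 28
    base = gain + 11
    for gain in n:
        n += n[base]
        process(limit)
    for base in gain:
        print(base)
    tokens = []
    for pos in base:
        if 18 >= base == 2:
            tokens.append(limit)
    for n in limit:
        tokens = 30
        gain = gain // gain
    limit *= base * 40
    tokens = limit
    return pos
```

9

Transformed code:
def main(base):
    n = 28
    base = gain + 11
    for gain in n:
        n += n[base]
        process(limit)
    for base in gain:
        print(base)
    tokens = [limit for pos in base if 18 >= base == 2]
    for n in limit:
        tokens = 30
        gain = gain // gain
    limit *= base * 40
    tokens = limit
    return pos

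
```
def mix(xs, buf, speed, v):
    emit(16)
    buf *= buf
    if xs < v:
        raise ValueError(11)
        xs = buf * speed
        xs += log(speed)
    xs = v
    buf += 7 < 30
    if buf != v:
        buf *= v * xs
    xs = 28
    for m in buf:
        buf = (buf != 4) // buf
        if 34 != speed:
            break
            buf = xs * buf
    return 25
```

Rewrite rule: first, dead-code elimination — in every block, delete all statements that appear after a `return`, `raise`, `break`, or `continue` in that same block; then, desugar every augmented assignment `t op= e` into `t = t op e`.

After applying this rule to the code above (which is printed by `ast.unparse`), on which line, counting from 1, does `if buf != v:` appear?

8

Transformed code:
def mix(xs, buf, speed, v):
    emit(16)
    buf = buf * buf
    if xs < v:
        raise ValueError(11)
    xs = v
    buf = buf + (7 < 30)
    if buf != v:
        buf = buf * (v * xs)
    xs = 28
    for m in buf:
        buf = (buf != 4) // buf
        if 34 != speed:
            break
    return 25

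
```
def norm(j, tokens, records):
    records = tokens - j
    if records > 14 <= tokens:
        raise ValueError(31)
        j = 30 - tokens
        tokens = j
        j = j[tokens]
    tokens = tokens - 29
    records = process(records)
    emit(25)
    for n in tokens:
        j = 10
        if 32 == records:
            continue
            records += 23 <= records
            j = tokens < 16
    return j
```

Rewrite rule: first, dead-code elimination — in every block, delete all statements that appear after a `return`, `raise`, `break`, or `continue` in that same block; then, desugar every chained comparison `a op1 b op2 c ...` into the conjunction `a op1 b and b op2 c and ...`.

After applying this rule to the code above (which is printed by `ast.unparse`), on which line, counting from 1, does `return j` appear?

12

Transformed code:
def norm(j, tokens, records):
    records = tokens - j
    if records > 14 and 14 <= tokens:
        raise ValueError(31)
    tokens = tokens - 29
    records = process(records)
    emit(25)
    for n in tokens:
        j = 10
        if 32 == records:
            continue
    return j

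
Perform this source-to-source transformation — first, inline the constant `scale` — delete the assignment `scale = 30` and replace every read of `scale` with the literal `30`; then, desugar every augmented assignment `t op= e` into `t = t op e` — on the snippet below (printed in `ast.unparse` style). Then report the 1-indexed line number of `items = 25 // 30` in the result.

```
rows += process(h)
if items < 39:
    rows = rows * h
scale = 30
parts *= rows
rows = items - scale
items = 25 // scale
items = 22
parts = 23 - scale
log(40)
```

6

Transformed code:
rows = rows + process(h)
if items < 39:
    rows = rows * h
parts = parts * rows
rows = items - 30
items = 25 // 30
items = 22
parts = 23 - 30
log(40)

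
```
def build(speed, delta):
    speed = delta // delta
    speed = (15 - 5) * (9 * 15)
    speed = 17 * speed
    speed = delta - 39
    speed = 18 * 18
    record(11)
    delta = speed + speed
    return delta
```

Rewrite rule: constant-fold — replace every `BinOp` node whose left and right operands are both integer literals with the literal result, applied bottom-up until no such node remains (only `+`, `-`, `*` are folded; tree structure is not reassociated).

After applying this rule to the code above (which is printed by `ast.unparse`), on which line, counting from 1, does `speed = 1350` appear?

3

Transformed code:
def build(speed, delta):
    speed = delta // delta
    speed = 1350
    speed = 17 * speed
    speed = delta - 39
    speed = 324
    record(11)
    delta = speed + speed
    return delta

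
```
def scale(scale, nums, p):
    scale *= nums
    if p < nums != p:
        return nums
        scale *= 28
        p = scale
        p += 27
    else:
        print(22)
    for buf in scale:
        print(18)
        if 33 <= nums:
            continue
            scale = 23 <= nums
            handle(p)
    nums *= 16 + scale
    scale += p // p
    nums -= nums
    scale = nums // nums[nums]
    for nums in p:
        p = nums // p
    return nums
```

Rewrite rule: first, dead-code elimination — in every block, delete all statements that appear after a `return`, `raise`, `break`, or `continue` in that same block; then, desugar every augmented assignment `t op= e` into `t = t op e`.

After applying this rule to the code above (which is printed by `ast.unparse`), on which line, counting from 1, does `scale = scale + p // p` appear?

12

Transformed code:
def scale(scale, nums, p):
    scale = scale * nums
    if p < nums != p:
        return nums
    else:
        print(22)
    for buf in scale:
        print(18)
        if 33 <= nums:
            continue
    nums = nums * (16 + scale)
    scale = scale + p // p
    nums = nums - nums
    scale = nums // nums[nums]
    for nums in p:
        p = nums // p
    return nums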